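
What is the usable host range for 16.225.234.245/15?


Network: 16.224.0.0
Broadcast: 16.225.255.255
First usable = network + 1
Last usable = broadcast - 1
Range: 16.224.0.1 to 16.225.255.254


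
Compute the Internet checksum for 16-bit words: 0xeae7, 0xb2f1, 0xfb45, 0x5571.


Sum all words (with carry folding):
+ 0xeae7 = 0xeae7
+ 0xb2f1 = 0x9dd9
+ 0xfb45 = 0x991f
+ 0x5571 = 0xee90
One's complement: ~0xee90
Checksum = 0x116f


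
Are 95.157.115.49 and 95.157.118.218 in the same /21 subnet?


Mask: 255.255.248.0
95.157.115.49 AND mask = 95.157.112.0
95.157.118.218 AND mask = 95.157.112.0
Yes, same subnet (95.157.112.0)


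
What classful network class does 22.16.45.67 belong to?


First octet: 22
Binary: 00010110
0xxxxxxx -> Class A (1-126)
Class A, default mask 255.0.0.0 (/8)


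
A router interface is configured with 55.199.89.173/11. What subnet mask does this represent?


/11 means 11 network bits, 21 host bits
Binary: 11111111111000000000000000000000
Mask: 255.224.0.0


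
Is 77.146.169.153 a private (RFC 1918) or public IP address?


RFC 1918 private ranges:
  10.0.0.0/8 (10.0.0.0 - 10.255.255.255)
  172.16.0.0/12 (172.16.0.0 - 172.31.255.255)
  192.168.0.0/16 (192.168.0.0 - 192.168.255.255)
Public (not in any RFC 1918 range)


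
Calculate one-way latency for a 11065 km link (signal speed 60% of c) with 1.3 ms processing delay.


Speed = 0.6 * 3e5 km/s = 180000 km/s
Propagation delay = 11065 / 180000 = 0.0615 s = 61.4722 ms
Processing delay = 1.3 ms
Total one-way latency = 62.7722 ms


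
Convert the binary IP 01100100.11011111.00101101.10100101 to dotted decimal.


01100100 = 100
11011111 = 223
00101101 = 45
10100101 = 165
IP: 100.223.45.165


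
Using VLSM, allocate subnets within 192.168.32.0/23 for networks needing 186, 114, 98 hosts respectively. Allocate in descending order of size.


186 hosts -> /24 (254 usable): 192.168.32.0/24
114 hosts -> /25 (126 usable): 192.168.33.0/25
98 hosts -> /25 (126 usable): 192.168.33.128/25
Allocation: 192.168.32.0/24 (186 hosts, 254 usable); 192.168.33.0/25 (114 hosts, 126 usable); 192.168.33.128/25 (98 hosts, 126 usable)


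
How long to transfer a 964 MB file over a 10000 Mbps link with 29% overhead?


Effective throughput = 10000 * (1 - 29/100) = 7100 Mbps
File size in Mb = 964 * 8 = 7712 Mb
Time = 7712 / 7100
Time = 1.0862 seconds


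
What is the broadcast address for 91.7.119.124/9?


Network: 91.0.0.0/9
Host bits = 23
Set all host bits to 1:
Broadcast: 91.127.255.255


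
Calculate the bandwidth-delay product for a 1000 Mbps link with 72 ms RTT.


BDP = bandwidth * RTT
= 1000 Mbps * 72 ms
= 1000 * 1e6 * 72 / 1000 bits
= 72000000 bits
= 9000000 bytes
= 8789.0625 KB
BDP = 72000000 bits (9000000 bytes)


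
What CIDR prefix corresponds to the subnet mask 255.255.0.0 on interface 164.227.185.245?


Binary: 11111111.11111111.00000000.00000000
Count leading 1s
Prefix: /16


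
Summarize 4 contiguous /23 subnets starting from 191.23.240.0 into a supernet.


Original prefix: /23
Number of subnets: 4 = 2^2
New prefix = 23 - 2 = 21
Supernet: 191.23.240.0/21


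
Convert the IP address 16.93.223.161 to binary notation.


16 = 00010000
93 = 01011101
223 = 11011111
161 = 10100001
Binary: 00010000.01011101.11011111.10100001


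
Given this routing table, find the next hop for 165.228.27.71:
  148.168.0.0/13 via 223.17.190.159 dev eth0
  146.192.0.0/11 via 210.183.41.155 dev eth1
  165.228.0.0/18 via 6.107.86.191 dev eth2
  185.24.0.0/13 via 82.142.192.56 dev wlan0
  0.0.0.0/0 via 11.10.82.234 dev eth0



Longest prefix match for 165.228.27.71:
  /13 148.168.0.0: no
  /11 146.192.0.0: no
  /18 165.228.0.0: MATCH
  /13 185.24.0.0: no
  /0 0.0.0.0: MATCH
Selected: next-hop 6.107.86.191 via eth2 (matched /18)


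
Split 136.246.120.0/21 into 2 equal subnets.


New prefix = 21 + 1 = 22
Each subnet has 1024 addresses
  136.246.120.0/22
  136.246.124.0/22
Subnets: 136.246.120.0/22, 136.246.124.0/22


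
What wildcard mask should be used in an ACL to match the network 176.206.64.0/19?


Subnet mask: 255.255.224.0
Wildcard = 255.255.255.255 - subnet mask
255 - 255 = 0
255 - 255 = 0
255 - 224 = 31
255 - 0 = 255
Wildcard: 0.0.31.255


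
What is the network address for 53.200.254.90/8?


IP:   00110101.11001000.11111110.01011010
Mask: 11111111.00000000.00000000.00000000
AND operation:
Net:  00110101.00000000.00000000.00000000
Network: 53.0.0.0/8


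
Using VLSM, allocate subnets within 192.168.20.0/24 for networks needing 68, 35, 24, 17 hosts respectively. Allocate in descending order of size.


68 hosts -> /25 (126 usable): 192.168.20.0/25
35 hosts -> /26 (62 usable): 192.168.20.128/26
24 hosts -> /27 (30 usable): 192.168.20.192/27
17 hosts -> /27 (30 usable): 192.168.20.224/27
Allocation: 192.168.20.0/25 (68 hosts, 126 usable); 192.168.20.128/26 (35 hosts, 62 usable); 192.168.20.192/27 (24 hosts, 30 usable); 192.168.20.224/27 (17 hosts, 30 usable)


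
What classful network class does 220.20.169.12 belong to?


First octet: 220
Binary: 11011100
110xxxxx -> Class C (192-223)
Class C, default mask 255.255.255.0 (/24)


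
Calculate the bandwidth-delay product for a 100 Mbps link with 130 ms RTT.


BDP = bandwidth * RTT
= 100 Mbps * 130 ms
= 100 * 1e6 * 130 / 1000 bits
= 13000000 bits
= 1625000 bytes
= 1586.9141 KB
BDP = 13000000 bits (1625000 bytes)


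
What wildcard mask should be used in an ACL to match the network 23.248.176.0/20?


Subnet mask: 255.255.240.0
Wildcard = 255.255.255.255 - subnet mask
255 - 255 = 0
255 - 255 = 0
255 - 240 = 15
255 - 0 = 255
Wildcard: 0.0.15.255


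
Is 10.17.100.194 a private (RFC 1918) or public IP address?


RFC 1918 private ranges:
  10.0.0.0/8 (10.0.0.0 - 10.255.255.255)
  172.16.0.0/12 (172.16.0.0 - 172.31.255.255)
  192.168.0.0/16 (192.168.0.0 - 192.168.255.255)
Private (in 10.0.0.0/8)


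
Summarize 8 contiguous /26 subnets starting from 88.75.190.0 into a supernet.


Original prefix: /26
Number of subnets: 8 = 2^3
New prefix = 26 - 3 = 23
Supernet: 88.75.190.0/23


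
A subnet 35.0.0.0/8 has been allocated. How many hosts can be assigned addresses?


Host bits = 32 - 8 = 24
Total addresses = 2^24 = 16777216
Usable = total - 2 (network and broadcast)
Usable hosts: 16777214


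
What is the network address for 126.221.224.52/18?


IP:   01111110.11011101.11100000.00110100
Mask: 11111111.11111111.11000000.00000000
AND operation:
Net:  01111110.11011101.11000000.00000000
Network: 126.221.192.0/18


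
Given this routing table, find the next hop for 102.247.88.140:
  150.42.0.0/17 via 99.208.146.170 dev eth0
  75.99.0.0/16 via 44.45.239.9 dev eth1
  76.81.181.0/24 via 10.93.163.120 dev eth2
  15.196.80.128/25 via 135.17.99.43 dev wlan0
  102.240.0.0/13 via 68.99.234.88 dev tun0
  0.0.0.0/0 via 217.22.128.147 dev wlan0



Longest prefix match for 102.247.88.140:
  /17 150.42.0.0: no
  /16 75.99.0.0: no
  /24 76.81.181.0: no
  /25 15.196.80.128: no
  /13 102.240.0.0: MATCH
  /0 0.0.0.0: MATCH
Selected: next-hop 68.99.234.88 via tun0 (matched /13)


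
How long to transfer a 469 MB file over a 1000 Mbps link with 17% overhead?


Effective throughput = 1000 * (1 - 17/100) = 830 Mbps
File size in Mb = 469 * 8 = 3752 Mb
Time = 3752 / 830
Time = 4.5205 seconds


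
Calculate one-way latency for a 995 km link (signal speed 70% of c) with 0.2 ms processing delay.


Speed = 0.7 * 3e5 km/s = 210000 km/s
Propagation delay = 995 / 210000 = 0.0047 s = 4.7381 ms
Processing delay = 0.2 ms
Total one-way latency = 4.9381 ms


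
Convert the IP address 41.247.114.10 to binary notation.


41 = 00101001
247 = 11110111
114 = 01110010
10 = 00001010
Binary: 00101001.11110111.01110010.00001010


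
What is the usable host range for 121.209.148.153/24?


Network: 121.209.148.0
Broadcast: 121.209.148.255
First usable = network + 1
Last usable = broadcast - 1
Range: 121.209.148.1 to 121.209.148.254


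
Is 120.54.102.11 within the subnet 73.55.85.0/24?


Subnet network: 73.55.85.0
Test IP AND mask: 120.54.102.0
No, 120.54.102.11 is not in 73.55.85.0/24


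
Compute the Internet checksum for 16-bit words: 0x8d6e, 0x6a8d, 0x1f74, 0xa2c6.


Sum all words (with carry folding):
+ 0x8d6e = 0x8d6e
+ 0x6a8d = 0xf7fb
+ 0x1f74 = 0x1770
+ 0xa2c6 = 0xba36
One's complement: ~0xba36
Checksum = 0x45c9


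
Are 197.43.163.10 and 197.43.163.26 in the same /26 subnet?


Mask: 255.255.255.192
197.43.163.10 AND mask = 197.43.163.0
197.43.163.26 AND mask = 197.43.163.0
Yes, same subnet (197.43.163.0)


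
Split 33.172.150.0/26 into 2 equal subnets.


New prefix = 26 + 1 = 27
Each subnet has 32 addresses
  33.172.150.0/27
  33.172.150.32/27
Subnets: 33.172.150.0/27, 33.172.150.32/27


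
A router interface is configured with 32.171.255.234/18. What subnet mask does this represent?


/18 means 18 network bits, 14 host bits
Binary: 11111111111111111100000000000000
Mask: 255.255.192.0


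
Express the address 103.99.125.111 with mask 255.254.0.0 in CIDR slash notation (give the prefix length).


Binary: 11111111.11111110.00000000.00000000
Count leading 1s
Prefix: /15


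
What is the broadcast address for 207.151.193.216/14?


Network: 207.148.0.0/14
Host bits = 18
Set all host bits to 1:
Broadcast: 207.151.255.255


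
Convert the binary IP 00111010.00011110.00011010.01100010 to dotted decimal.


00111010 = 58
00011110 = 30
00011010 = 26
01100010 = 98
IP: 58.30.26.98


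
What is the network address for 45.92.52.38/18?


IP:   00101101.01011100.00110100.00100110
Mask: 11111111.11111111.11000000.00000000
AND operation:
Net:  00101101.01011100.00000000.00000000
Network: 45.92.0.0/18


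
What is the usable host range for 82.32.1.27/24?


Network: 82.32.1.0
Broadcast: 82.32.1.255
First usable = network + 1
Last usable = broadcast - 1
Range: 82.32.1.1 to 82.32.1.254


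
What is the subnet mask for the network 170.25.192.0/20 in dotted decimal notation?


/20 means 20 network bits, 12 host bits
Binary: 11111111111111111111000000000000
Mask: 255.255.240.0


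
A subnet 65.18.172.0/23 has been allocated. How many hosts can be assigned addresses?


Host bits = 32 - 23 = 9
Total addresses = 2^9 = 512
Usable = total - 2 (network and broadcast)
Usable hosts: 510


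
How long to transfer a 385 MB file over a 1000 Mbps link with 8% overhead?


Effective throughput = 1000 * (1 - 8/100) = 920 Mbps
File size in Mb = 385 * 8 = 3080 Mb
Time = 3080 / 920
Time = 3.3478 seconds


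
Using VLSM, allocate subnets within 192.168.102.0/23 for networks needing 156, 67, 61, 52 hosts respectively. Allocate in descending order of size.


156 hosts -> /24 (254 usable): 192.168.102.0/24
67 hosts -> /25 (126 usable): 192.168.103.0/25
61 hosts -> /26 (62 usable): 192.168.103.128/26
52 hosts -> /26 (62 usable): 192.168.103.192/26
Allocation: 192.168.102.0/24 (156 hosts, 254 usable); 192.168.103.0/25 (67 hosts, 126 usable); 192.168.103.128/26 (61 hosts, 62 usable); 192.168.103.192/26 (52 hosts, 62 usable)


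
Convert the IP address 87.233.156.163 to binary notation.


87 = 01010111
233 = 11101001
156 = 10011100
163 = 10100011
Binary: 01010111.11101001.10011100.10100011


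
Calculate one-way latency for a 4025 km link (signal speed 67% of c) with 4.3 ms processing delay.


Speed = 0.67 * 3e5 km/s = 201000 km/s
Propagation delay = 4025 / 201000 = 0.02 s = 20.0249 ms
Processing delay = 4.3 ms
Total one-way latency = 24.3249 ms


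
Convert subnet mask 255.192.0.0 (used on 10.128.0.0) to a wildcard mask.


Subnet mask: 255.192.0.0
Wildcard = 255.255.255.255 - subnet mask
255 - 255 = 0
255 - 192 = 63
255 - 0 = 255
255 - 0 = 255
Wildcard: 0.63.255.255


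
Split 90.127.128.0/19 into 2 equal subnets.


New prefix = 19 + 1 = 20
Each subnet has 4096 addresses
  90.127.128.0/20
  90.127.144.0/20
Subnets: 90.127.128.0/20, 90.127.144.0/20


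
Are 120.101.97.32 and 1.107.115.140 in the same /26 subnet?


Mask: 255.255.255.192
120.101.97.32 AND mask = 120.101.97.0
1.107.115.140 AND mask = 1.107.115.128
No, different subnets (120.101.97.0 vs 1.107.115.128)


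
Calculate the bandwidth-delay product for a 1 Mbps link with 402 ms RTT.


BDP = bandwidth * RTT
= 1 Mbps * 402 ms
= 1 * 1e6 * 402 / 1000 bits
= 402000 bits
= 50250 bytes
= 49.0723 KB
BDP = 402000 bits (50250 bytes)


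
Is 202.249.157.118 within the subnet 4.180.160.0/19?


Subnet network: 4.180.160.0
Test IP AND mask: 202.249.128.0
No, 202.249.157.118 is not in 4.180.160.0/19


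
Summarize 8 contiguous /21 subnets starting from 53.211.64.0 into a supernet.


Original prefix: /21
Number of subnets: 8 = 2^3
New prefix = 21 - 3 = 18
Supernet: 53.211.64.0/18


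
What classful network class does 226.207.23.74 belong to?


First octet: 226
Binary: 11100010
1110xxxx -> Class D (224-239)
Class D (multicast), default mask N/A


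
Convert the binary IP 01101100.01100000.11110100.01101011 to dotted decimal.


01101100 = 108
01100000 = 96
11110100 = 244
01101011 = 107
IP: 108.96.244.107


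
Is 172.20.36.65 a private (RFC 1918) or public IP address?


RFC 1918 private ranges:
  10.0.0.0/8 (10.0.0.0 - 10.255.255.255)
  172.16.0.0/12 (172.16.0.0 - 172.31.255.255)
  192.168.0.0/16 (192.168.0.0 - 192.168.255.255)
Private (in 172.16.0.0/12)


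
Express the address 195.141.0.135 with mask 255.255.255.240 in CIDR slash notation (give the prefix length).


Binary: 11111111.11111111.11111111.11110000
Count leading 1s
Prefix: /28


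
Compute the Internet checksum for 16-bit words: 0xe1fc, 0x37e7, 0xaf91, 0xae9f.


Sum all words (with carry folding):
+ 0xe1fc = 0xe1fc
+ 0x37e7 = 0x19e4
+ 0xaf91 = 0xc975
+ 0xae9f = 0x7815
One's complement: ~0x7815
Checksum = 0x87ea


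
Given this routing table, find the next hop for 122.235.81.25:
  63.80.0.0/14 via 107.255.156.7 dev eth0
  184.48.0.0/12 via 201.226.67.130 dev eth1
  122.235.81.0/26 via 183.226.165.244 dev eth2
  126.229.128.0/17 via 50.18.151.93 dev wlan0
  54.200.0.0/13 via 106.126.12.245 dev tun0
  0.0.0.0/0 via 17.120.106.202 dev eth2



Longest prefix match for 122.235.81.25:
  /14 63.80.0.0: no
  /12 184.48.0.0: no
  /26 122.235.81.0: MATCH
  /17 126.229.128.0: no
  /13 54.200.0.0: no
  /0 0.0.0.0: MATCH
Selected: next-hop 183.226.165.244 via eth2 (matched /26)


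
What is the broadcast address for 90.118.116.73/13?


Network: 90.112.0.0/13
Host bits = 19
Set all host bits to 1:
Broadcast: 90.119.255.255


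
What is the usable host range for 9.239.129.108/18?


Network: 9.239.128.0
Broadcast: 9.239.191.255
First usable = network + 1
Last usable = broadcast - 1
Range: 9.239.128.1 to 9.239.191.254


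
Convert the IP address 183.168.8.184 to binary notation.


183 = 10110111
168 = 10101000
8 = 00001000
184 = 10111000
Binary: 10110111.10101000.00001000.10111000


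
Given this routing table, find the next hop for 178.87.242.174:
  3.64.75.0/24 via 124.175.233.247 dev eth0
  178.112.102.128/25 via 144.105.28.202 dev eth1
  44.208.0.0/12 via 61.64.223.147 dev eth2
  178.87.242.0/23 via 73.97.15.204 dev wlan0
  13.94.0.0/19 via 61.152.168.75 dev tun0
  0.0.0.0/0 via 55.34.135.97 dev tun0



Longest prefix match for 178.87.242.174:
  /24 3.64.75.0: no
  /25 178.112.102.128: no
  /12 44.208.0.0: no
  /23 178.87.242.0: MATCH
  /19 13.94.0.0: no
  /0 0.0.0.0: MATCH
Selected: next-hop 73.97.15.204 via wlan0 (matched /23)


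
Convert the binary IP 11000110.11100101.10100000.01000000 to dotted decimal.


11000110 = 198
11100101 = 229
10100000 = 160
01000000 = 64
IP: 198.229.160.64


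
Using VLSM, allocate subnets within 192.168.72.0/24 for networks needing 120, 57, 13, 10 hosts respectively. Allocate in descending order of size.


120 hosts -> /25 (126 usable): 192.168.72.0/25
57 hosts -> /26 (62 usable): 192.168.72.128/26
13 hosts -> /28 (14 usable): 192.168.72.192/28
10 hosts -> /28 (14 usable): 192.168.72.208/28
Allocation: 192.168.72.0/25 (120 hosts, 126 usable); 192.168.72.128/26 (57 hosts, 62 usable); 192.168.72.192/28 (13 hosts, 14 usable); 192.168.72.208/28 (10 hosts, 14 usable)


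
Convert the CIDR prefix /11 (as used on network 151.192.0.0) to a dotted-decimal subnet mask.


/11 means 11 network bits, 21 host bits
Binary: 11111111111000000000000000000000
Mask: 255.224.0.0


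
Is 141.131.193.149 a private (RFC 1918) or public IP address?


RFC 1918 private ranges:
  10.0.0.0/8 (10.0.0.0 - 10.255.255.255)
  172.16.0.0/12 (172.16.0.0 - 172.31.255.255)
  192.168.0.0/16 (192.168.0.0 - 192.168.255.255)
Public (not in any RFC 1918 range)


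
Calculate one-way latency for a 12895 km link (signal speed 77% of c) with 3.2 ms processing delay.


Speed = 0.77 * 3e5 km/s = 231000 km/s
Propagation delay = 12895 / 231000 = 0.0558 s = 55.8225 ms
Processing delay = 3.2 ms
Total one-way latency = 59.0225 ms


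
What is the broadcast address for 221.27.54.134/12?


Network: 221.16.0.0/12
Host bits = 20
Set all host bits to 1:
Broadcast: 221.31.255.255


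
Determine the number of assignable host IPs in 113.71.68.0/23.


Host bits = 32 - 23 = 9
Total addresses = 2^9 = 512
Usable = total - 2 (network and broadcast)
Usable hosts: 510


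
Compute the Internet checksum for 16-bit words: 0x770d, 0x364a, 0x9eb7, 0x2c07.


Sum all words (with carry folding):
+ 0x770d = 0x770d
+ 0x364a = 0xad57
+ 0x9eb7 = 0x4c0f
+ 0x2c07 = 0x7816
One's complement: ~0x7816
Checksum = 0x87e9


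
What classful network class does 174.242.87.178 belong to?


First octet: 174
Binary: 10101110
10xxxxxx -> Class B (128-191)
Class B, default mask 255.255.0.0 (/16)


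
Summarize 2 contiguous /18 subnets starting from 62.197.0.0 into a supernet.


Original prefix: /18
Number of subnets: 2 = 2^1
New prefix = 18 - 1 = 17
Supernet: 62.197.0.0/17


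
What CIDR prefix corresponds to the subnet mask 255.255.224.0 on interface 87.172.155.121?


Binary: 11111111.11111111.11100000.00000000
Count leading 1s
Prefix: /19


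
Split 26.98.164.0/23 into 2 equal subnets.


New prefix = 23 + 1 = 24
Each subnet has 256 addresses
  26.98.164.0/24
  26.98.165.0/24
Subnets: 26.98.164.0/24, 26.98.165.0/24


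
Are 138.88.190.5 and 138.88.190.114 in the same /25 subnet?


Mask: 255.255.255.128
138.88.190.5 AND mask = 138.88.190.0
138.88.190.114 AND mask = 138.88.190.0
Yes, same subnet (138.88.190.0)


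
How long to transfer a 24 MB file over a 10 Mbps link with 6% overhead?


Effective throughput = 10 * (1 - 6/100) = 9.4 Mbps
File size in Mb = 24 * 8 = 192 Mb
Time = 192 / 9.4
Time = 20.4255 seconds


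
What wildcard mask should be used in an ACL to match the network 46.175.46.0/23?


Subnet mask: 255.255.254.0
Wildcard = 255.255.255.255 - subnet mask
255 - 255 = 0
255 - 255 = 0
255 - 254 = 1
255 - 0 = 255
Wildcard: 0.0.1.255


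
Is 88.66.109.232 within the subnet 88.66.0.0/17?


Subnet network: 88.66.0.0
Test IP AND mask: 88.66.0.0
Yes, 88.66.109.232 is in 88.66.0.0/17


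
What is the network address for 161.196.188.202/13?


IP:   10100001.11000100.10111100.11001010
Mask: 11111111.11111000.00000000.00000000
AND operation:
Net:  10100001.11000000.00000000.00000000
Network: 161.192.0.0/13


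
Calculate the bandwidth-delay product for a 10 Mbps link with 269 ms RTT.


BDP = bandwidth * RTT
= 10 Mbps * 269 ms
= 10 * 1e6 * 269 / 1000 bits
= 2690000 bits
= 336250 bytes
= 328.3691 KB
BDP = 2690000 bits (336250 bytes)


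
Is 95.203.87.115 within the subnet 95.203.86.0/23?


Subnet network: 95.203.86.0
Test IP AND mask: 95.203.86.0
Yes, 95.203.87.115 is in 95.203.86.0/23


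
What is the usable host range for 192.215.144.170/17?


Network: 192.215.128.0
Broadcast: 192.215.255.255
First usable = network + 1
Last usable = broadcast - 1
Range: 192.215.128.1 to 192.215.255.254


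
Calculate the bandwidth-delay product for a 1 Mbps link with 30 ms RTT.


BDP = bandwidth * RTT
= 1 Mbps * 30 ms
= 1 * 1e6 * 30 / 1000 bits
= 30000 bits
= 3750 bytes
= 3.6621 KB
BDP = 30000 bits (3750 bytes)


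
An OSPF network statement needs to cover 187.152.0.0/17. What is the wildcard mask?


Subnet mask: 255.255.128.0
Wildcard = 255.255.255.255 - subnet mask
255 - 255 = 0
255 - 255 = 0
255 - 128 = 127
255 - 0 = 255
Wildcard: 0.0.127.255


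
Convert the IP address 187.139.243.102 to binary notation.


187 = 10111011
139 = 10001011
243 = 11110011
102 = 01100110
Binary: 10111011.10001011.11110011.01100110


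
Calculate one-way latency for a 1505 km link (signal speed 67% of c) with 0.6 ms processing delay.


Speed = 0.67 * 3e5 km/s = 201000 km/s
Propagation delay = 1505 / 201000 = 0.0075 s = 7.4876 ms
Processing delay = 0.6 ms
Total one-way latency = 8.0876 ms


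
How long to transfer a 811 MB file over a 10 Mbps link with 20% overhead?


Effective throughput = 10 * (1 - 20/100) = 8 Mbps
File size in Mb = 811 * 8 = 6488 Mb
Time = 6488 / 8
Time = 811 seconds


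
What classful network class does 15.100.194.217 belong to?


First octet: 15
Binary: 00001111
0xxxxxxx -> Class A (1-126)
Class A, default mask 255.0.0.0 (/8)


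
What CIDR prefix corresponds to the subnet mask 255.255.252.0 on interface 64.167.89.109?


Binary: 11111111.11111111.11111100.00000000
Count leading 1s
Prefix: /22


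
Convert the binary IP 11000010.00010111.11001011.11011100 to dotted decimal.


11000010 = 194
00010111 = 23
11001011 = 203
11011100 = 220
IP: 194.23.203.220


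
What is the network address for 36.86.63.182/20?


IP:   00100100.01010110.00111111.10110110
Mask: 11111111.11111111.11110000.00000000
AND operation:
Net:  00100100.01010110.00110000.00000000
Network: 36.86.48.0/20


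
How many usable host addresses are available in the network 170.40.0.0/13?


Host bits = 32 - 13 = 19
Total addresses = 2^19 = 524288
Usable = total - 2 (network and broadcast)
Usable hosts: 524286


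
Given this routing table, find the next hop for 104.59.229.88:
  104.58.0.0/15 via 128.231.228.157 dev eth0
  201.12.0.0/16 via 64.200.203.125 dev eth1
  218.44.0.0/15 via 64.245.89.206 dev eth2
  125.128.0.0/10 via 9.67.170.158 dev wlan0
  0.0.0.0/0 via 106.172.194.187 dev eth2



Longest prefix match for 104.59.229.88:
  /15 104.58.0.0: MATCH
  /16 201.12.0.0: no
  /15 218.44.0.0: no
  /10 125.128.0.0: no
  /0 0.0.0.0: MATCH
Selected: next-hop 128.231.228.157 via eth0 (matched /15)


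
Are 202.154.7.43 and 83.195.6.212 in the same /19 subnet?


Mask: 255.255.224.0
202.154.7.43 AND mask = 202.154.0.0
83.195.6.212 AND mask = 83.195.0.0
No, different subnets (202.154.0.0 vs 83.195.0.0)


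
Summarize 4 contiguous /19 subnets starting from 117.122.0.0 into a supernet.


Original prefix: /19
Number of subnets: 4 = 2^2
New prefix = 19 - 2 = 17
Supernet: 117.122.0.0/17


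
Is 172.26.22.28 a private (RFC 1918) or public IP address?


RFC 1918 private ranges:
  10.0.0.0/8 (10.0.0.0 - 10.255.255.255)
  172.16.0.0/12 (172.16.0.0 - 172.31.255.255)
  192.168.0.0/16 (192.168.0.0 - 192.168.255.255)
Private (in 172.16.0.0/12)


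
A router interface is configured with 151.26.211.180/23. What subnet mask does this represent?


/23 means 23 network bits, 9 host bits
Binary: 11111111111111111111111000000000
Mask: 255.255.254.0


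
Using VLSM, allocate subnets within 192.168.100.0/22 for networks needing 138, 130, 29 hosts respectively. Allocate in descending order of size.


138 hosts -> /24 (254 usable): 192.168.100.0/24
130 hosts -> /24 (254 usable): 192.168.101.0/24
29 hosts -> /27 (30 usable): 192.168.102.0/27
Allocation: 192.168.100.0/24 (138 hosts, 254 usable); 192.168.101.0/24 (130 hosts, 254 usable); 192.168.102.0/27 (29 hosts, 30 usable)


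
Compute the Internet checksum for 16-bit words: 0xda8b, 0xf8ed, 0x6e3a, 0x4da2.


Sum all words (with carry folding):
+ 0xda8b = 0xda8b
+ 0xf8ed = 0xd379
+ 0x6e3a = 0x41b4
+ 0x4da2 = 0x8f56
One's complement: ~0x8f56
Checksum = 0x70a9


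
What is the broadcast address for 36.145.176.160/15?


Network: 36.144.0.0/15
Host bits = 17
Set all host bits to 1:
Broadcast: 36.145.255.255


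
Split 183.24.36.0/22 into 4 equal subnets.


New prefix = 22 + 2 = 24
Each subnet has 256 addresses
  183.24.36.0/24
  183.24.37.0/24
  183.24.38.0/24
  183.24.39.0/24
Subnets: 183.24.36.0/24, 183.24.37.0/24, 183.24.38.0/24, 183.24.39.0/24


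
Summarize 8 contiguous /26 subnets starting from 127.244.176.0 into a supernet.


Original prefix: /26
Number of subnets: 8 = 2^3
New prefix = 26 - 3 = 23
Supernet: 127.244.176.0/23


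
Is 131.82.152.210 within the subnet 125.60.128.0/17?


Subnet network: 125.60.128.0
Test IP AND mask: 131.82.128.0
No, 131.82.152.210 is not in 125.60.128.0/17


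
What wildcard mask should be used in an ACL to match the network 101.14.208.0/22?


Subnet mask: 255.255.252.0
Wildcard = 255.255.255.255 - subnet mask
255 - 255 = 0
255 - 255 = 0
255 - 252 = 3
255 - 0 = 255
Wildcard: 0.0.3.255


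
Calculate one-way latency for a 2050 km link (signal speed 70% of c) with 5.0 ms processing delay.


Speed = 0.7 * 3e5 km/s = 210000 km/s
Propagation delay = 2050 / 210000 = 0.0098 s = 9.7619 ms
Processing delay = 5.0 ms
Total one-way latency = 14.7619 ms


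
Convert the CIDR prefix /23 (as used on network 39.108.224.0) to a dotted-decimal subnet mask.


/23 means 23 network bits, 9 host bits
Binary: 11111111111111111111111000000000
Mask: 255.255.254.0


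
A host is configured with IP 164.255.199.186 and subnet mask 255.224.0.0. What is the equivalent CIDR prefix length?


Binary: 11111111.11100000.00000000.00000000
Count leading 1s
Prefix: /11


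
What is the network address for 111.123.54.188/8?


IP:   01101111.01111011.00110110.10111100
Mask: 11111111.00000000.00000000.00000000
AND operation:
Net:  01101111.00000000.00000000.00000000
Network: 111.0.0.0/8


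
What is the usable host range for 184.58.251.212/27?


Network: 184.58.251.192
Broadcast: 184.58.251.223
First usable = network + 1
Last usable = broadcast - 1
Range: 184.58.251.193 to 184.58.251.222


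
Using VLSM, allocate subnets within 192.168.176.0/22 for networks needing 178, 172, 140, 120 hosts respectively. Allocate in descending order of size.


178 hosts -> /24 (254 usable): 192.168.176.0/24
172 hosts -> /24 (254 usable): 192.168.177.0/24
140 hosts -> /24 (254 usable): 192.168.178.0/24
120 hosts -> /25 (126 usable): 192.168.179.0/25
Allocation: 192.168.176.0/24 (178 hosts, 254 usable); 192.168.177.0/24 (172 hosts, 254 usable); 192.168.178.0/24 (140 hosts, 254 usable); 192.168.179.0/25 (120 hosts, 126 usable)


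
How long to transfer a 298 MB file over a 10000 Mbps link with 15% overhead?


Effective throughput = 10000 * (1 - 15/100) = 8500 Mbps
File size in Mb = 298 * 8 = 2384 Mb
Time = 2384 / 8500
Time = 0.2805 seconds


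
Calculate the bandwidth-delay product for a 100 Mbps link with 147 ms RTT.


BDP = bandwidth * RTT
= 100 Mbps * 147 ms
= 100 * 1e6 * 147 / 1000 bits
= 14700000 bits
= 1837500 bytes
= 1794.4336 KB
BDP = 14700000 bits (1837500 bytes)


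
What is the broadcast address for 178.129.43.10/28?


Network: 178.129.43.0/28
Host bits = 4
Set all host bits to 1:
Broadcast: 178.129.43.15


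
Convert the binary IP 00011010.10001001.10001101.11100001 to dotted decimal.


00011010 = 26
10001001 = 137
10001101 = 141
11100001 = 225
IP: 26.137.141.225


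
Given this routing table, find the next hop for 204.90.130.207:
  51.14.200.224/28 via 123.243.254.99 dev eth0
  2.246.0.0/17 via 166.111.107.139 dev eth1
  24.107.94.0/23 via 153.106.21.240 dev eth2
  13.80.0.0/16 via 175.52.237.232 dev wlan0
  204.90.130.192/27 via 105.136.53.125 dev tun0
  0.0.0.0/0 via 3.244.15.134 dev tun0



Longest prefix match for 204.90.130.207:
  /28 51.14.200.224: no
  /17 2.246.0.0: no
  /23 24.107.94.0: no
  /16 13.80.0.0: no
  /27 204.90.130.192: MATCH
  /0 0.0.0.0: MATCH
Selected: next-hop 105.136.53.125 via tun0 (matched /27)


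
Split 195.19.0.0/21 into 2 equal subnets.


New prefix = 21 + 1 = 22
Each subnet has 1024 addresses
  195.19.0.0/22
  195.19.4.0/22
Subnets: 195.19.0.0/22, 195.19.4.0/22


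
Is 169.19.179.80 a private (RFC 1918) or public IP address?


RFC 1918 private ranges:
  10.0.0.0/8 (10.0.0.0 - 10.255.255.255)
  172.16.0.0/12 (172.16.0.0 - 172.31.255.255)
  192.168.0.0/16 (192.168.0.0 - 192.168.255.255)
Public (not in any RFC 1918 range)


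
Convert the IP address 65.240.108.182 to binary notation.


65 = 01000001
240 = 11110000
108 = 01101100
182 = 10110110
Binary: 01000001.11110000.01101100.10110110


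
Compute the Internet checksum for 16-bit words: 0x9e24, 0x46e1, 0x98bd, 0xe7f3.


Sum all words (with carry folding):
+ 0x9e24 = 0x9e24
+ 0x46e1 = 0xe505
+ 0x98bd = 0x7dc3
+ 0xe7f3 = 0x65b7
One's complement: ~0x65b7
Checksum = 0x9a48


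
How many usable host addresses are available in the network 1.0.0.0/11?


Host bits = 32 - 11 = 21
Total addresses = 2^21 = 2097152
Usable = total - 2 (network and broadcast)
Usable hosts: 2097150


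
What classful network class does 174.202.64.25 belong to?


First octet: 174
Binary: 10101110
10xxxxxx -> Class B (128-191)
Class B, default mask 255.255.0.0 (/16)


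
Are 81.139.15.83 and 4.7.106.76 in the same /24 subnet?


Mask: 255.255.255.0
81.139.15.83 AND mask = 81.139.15.0
4.7.106.76 AND mask = 4.7.106.0
No, different subnets (81.139.15.0 vs 4.7.106.0)


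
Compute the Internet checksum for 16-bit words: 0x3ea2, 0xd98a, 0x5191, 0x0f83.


Sum all words (with carry folding):
+ 0x3ea2 = 0x3ea2
+ 0xd98a = 0x182d
+ 0x5191 = 0x69be
+ 0x0f83 = 0x7941
One's complement: ~0x7941
Checksum = 0x86be


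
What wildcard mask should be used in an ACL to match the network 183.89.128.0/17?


Subnet mask: 255.255.128.0
Wildcard = 255.255.255.255 - subnet mask
255 - 255 = 0
255 - 255 = 0
255 - 128 = 127
255 - 0 = 255
Wildcard: 0.0.127.255


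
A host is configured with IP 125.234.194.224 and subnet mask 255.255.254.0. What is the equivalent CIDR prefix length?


Binary: 11111111.11111111.11111110.00000000
Count leading 1s
Prefix: /23


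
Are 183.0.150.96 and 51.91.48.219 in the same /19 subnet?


Mask: 255.255.224.0
183.0.150.96 AND mask = 183.0.128.0
51.91.48.219 AND mask = 51.91.32.0
No, different subnets (183.0.128.0 vs 51.91.32.0)


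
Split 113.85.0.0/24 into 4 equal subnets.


New prefix = 24 + 2 = 26
Each subnet has 64 addresses
  113.85.0.0/26
  113.85.0.64/26
  113.85.0.128/26
  113.85.0.192/26
Subnets: 113.85.0.0/26, 113.85.0.64/26, 113.85.0.128/26, 113.85.0.192/26


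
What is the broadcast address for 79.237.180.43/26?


Network: 79.237.180.0/26
Host bits = 6
Set all host bits to 1:
Broadcast: 79.237.180.63


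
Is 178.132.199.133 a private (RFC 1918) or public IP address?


RFC 1918 private ranges:
  10.0.0.0/8 (10.0.0.0 - 10.255.255.255)
  172.16.0.0/12 (172.16.0.0 - 172.31.255.255)
  192.168.0.0/16 (192.168.0.0 - 192.168.255.255)
Public (not in any RFC 1918 range)


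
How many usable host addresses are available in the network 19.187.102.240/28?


Host bits = 32 - 28 = 4
Total addresses = 2^4 = 16
Usable = total - 2 (network and broadcast)
Usable hosts: 14


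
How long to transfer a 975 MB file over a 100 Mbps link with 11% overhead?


Effective throughput = 100 * (1 - 11/100) = 89 Mbps
File size in Mb = 975 * 8 = 7800 Mb
Time = 7800 / 89
Time = 87.6404 seconds


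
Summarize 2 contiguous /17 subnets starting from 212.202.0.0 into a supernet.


Original prefix: /17
Number of subnets: 2 = 2^1
New prefix = 17 - 1 = 16
Supernet: 212.202.0.0/16


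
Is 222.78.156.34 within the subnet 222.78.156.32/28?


Subnet network: 222.78.156.32
Test IP AND mask: 222.78.156.32
Yes, 222.78.156.34 is in 222.78.156.32/28


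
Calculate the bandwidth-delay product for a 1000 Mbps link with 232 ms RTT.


BDP = bandwidth * RTT
= 1000 Mbps * 232 ms
= 1000 * 1e6 * 232 / 1000 bits
= 232000000 bits
= 29000000 bytes
= 28320.3125 KB
BDP = 232000000 bits (29000000 bytes)


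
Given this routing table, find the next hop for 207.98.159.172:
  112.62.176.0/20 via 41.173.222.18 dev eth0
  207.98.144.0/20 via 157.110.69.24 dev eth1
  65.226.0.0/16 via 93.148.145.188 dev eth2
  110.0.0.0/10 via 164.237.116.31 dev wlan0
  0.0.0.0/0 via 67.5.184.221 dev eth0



Longest prefix match for 207.98.159.172:
  /20 112.62.176.0: no
  /20 207.98.144.0: MATCH
  /16 65.226.0.0: no
  /10 110.0.0.0: no
  /0 0.0.0.0: MATCH
Selected: next-hop 157.110.69.24 via eth1 (matched /20)


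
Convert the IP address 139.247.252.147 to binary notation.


139 = 10001011
247 = 11110111
252 = 11111100
147 = 10010011
Binary: 10001011.11110111.11111100.10010011


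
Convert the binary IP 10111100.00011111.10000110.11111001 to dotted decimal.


10111100 = 188
00011111 = 31
10000110 = 134
11111001 = 249
IP: 188.31.134.249


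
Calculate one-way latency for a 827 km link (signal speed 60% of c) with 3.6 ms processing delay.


Speed = 0.6 * 3e5 km/s = 180000 km/s
Propagation delay = 827 / 180000 = 0.0046 s = 4.5944 ms
Processing delay = 3.6 ms
Total one-way latency = 8.1944 ms


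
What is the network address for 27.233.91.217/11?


IP:   00011011.11101001.01011011.11011001
Mask: 11111111.11100000.00000000.00000000
AND operation:
Net:  00011011.11100000.00000000.00000000
Network: 27.224.0.0/11


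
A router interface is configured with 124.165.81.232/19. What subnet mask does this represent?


/19 means 19 network bits, 13 host bits
Binary: 11111111111111111110000000000000
Mask: 255.255.224.0


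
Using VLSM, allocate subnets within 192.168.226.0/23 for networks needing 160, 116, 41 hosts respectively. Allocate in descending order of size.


160 hosts -> /24 (254 usable): 192.168.226.0/24
116 hosts -> /25 (126 usable): 192.168.227.0/25
41 hosts -> /26 (62 usable): 192.168.227.128/26
Allocation: 192.168.226.0/24 (160 hosts, 254 usable); 192.168.227.0/25 (116 hosts, 126 usable); 192.168.227.128/26 (41 hosts, 62 usable)


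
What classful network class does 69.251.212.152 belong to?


First octet: 69
Binary: 01000101
0xxxxxxx -> Class A (1-126)
Class A, default mask 255.0.0.0 (/8)


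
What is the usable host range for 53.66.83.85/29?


Network: 53.66.83.80
Broadcast: 53.66.83.87
First usable = network + 1
Last usable = broadcast - 1
Range: 53.66.83.81 to 53.66.83.86


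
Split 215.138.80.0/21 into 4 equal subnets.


New prefix = 21 + 2 = 23
Each subnet has 512 addresses
  215.138.80.0/23
  215.138.82.0/23
  215.138.84.0/23
  215.138.86.0/23
Subnets: 215.138.80.0/23, 215.138.82.0/23, 215.138.84.0/23, 215.138.86.0/23


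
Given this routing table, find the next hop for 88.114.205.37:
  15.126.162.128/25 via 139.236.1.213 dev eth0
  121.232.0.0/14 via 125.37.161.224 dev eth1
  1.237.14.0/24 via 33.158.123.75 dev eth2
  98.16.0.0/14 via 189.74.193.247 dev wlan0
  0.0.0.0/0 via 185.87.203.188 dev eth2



Longest prefix match for 88.114.205.37:
  /25 15.126.162.128: no
  /14 121.232.0.0: no
  /24 1.237.14.0: no
  /14 98.16.0.0: no
  /0 0.0.0.0: MATCH
Selected: next-hop 185.87.203.188 via eth2 (matched /0)


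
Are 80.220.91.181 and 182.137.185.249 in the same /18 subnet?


Mask: 255.255.192.0
80.220.91.181 AND mask = 80.220.64.0
182.137.185.249 AND mask = 182.137.128.0
No, different subnets (80.220.64.0 vs 182.137.128.0)


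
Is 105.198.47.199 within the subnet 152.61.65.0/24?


Subnet network: 152.61.65.0
Test IP AND mask: 105.198.47.0
No, 105.198.47.199 is not in 152.61.65.0/24


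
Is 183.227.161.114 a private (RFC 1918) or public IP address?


RFC 1918 private ranges:
  10.0.0.0/8 (10.0.0.0 - 10.255.255.255)
  172.16.0.0/12 (172.16.0.0 - 172.31.255.255)
  192.168.0.0/16 (192.168.0.0 - 192.168.255.255)
Public (not in any RFC 1918 range)


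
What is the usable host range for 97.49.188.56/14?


Network: 97.48.0.0
Broadcast: 97.51.255.255
First usable = network + 1
Last usable = broadcast - 1
Range: 97.48.0.1 to 97.51.255.254


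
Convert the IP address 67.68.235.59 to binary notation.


67 = 01000011
68 = 01000100
235 = 11101011
59 = 00111011
Binary: 01000011.01000100.11101011.00111011


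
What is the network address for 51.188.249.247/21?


IP:   00110011.10111100.11111001.11110111
Mask: 11111111.11111111.11111000.00000000
AND operation:
Net:  00110011.10111100.11111000.00000000
Network: 51.188.248.0/21


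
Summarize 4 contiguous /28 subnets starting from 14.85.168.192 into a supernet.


Original prefix: /28
Number of subnets: 4 = 2^2
New prefix = 28 - 2 = 26
Supernet: 14.85.168.192/26


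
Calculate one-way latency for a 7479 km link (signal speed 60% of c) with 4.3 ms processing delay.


Speed = 0.6 * 3e5 km/s = 180000 km/s
Propagation delay = 7479 / 180000 = 0.0415 s = 41.55 ms
Processing delay = 4.3 ms
Total one-way latency = 45.85 ms


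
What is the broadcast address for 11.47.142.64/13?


Network: 11.40.0.0/13
Host bits = 19
Set all host bits to 1:
Broadcast: 11.47.255.255


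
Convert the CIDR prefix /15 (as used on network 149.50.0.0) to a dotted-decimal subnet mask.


/15 means 15 network bits, 17 host bits
Binary: 11111111111111100000000000000000
Mask: 255.254.0.0


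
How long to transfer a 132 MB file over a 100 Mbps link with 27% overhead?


Effective throughput = 100 * (1 - 27/100) = 73 Mbps
File size in Mb = 132 * 8 = 1056 Mb
Time = 1056 / 73
Time = 14.4658 seconds


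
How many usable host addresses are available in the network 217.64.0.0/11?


Host bits = 32 - 11 = 21
Total addresses = 2^21 = 2097152
Usable = total - 2 (network and broadcast)
Usable hosts: 2097150


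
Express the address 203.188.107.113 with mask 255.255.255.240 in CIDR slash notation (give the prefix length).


Binary: 11111111.11111111.11111111.11110000
Count leading 1s
Prefix: /28


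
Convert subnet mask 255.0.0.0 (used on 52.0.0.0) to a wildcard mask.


Subnet mask: 255.0.0.0
Wildcard = 255.255.255.255 - subnet mask
255 - 255 = 0
255 - 0 = 255
255 - 0 = 255
255 - 0 = 255
Wildcard: 0.255.255.255


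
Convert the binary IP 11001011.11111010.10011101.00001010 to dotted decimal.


11001011 = 203
11111010 = 250
10011101 = 157
00001010 = 10
IP: 203.250.157.10


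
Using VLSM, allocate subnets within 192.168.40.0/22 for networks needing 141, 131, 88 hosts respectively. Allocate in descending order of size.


141 hosts -> /24 (254 usable): 192.168.40.0/24
131 hosts -> /24 (254 usable): 192.168.41.0/24
88 hosts -> /25 (126 usable): 192.168.42.0/25
Allocation: 192.168.40.0/24 (141 hosts, 254 usable); 192.168.41.0/24 (131 hosts, 254 usable); 192.168.42.0/25 (88 hosts, 126 usable)


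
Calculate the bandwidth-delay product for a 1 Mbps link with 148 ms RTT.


BDP = bandwidth * RTT
= 1 Mbps * 148 ms
= 1 * 1e6 * 148 / 1000 bits
= 148000 bits
= 18500 bytes
= 18.0664 KB
BDP = 148000 bits (18500 bytes)


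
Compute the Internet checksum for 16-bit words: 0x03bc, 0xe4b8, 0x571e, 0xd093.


Sum all words (with carry folding):
+ 0x03bc = 0x03bc
+ 0xe4b8 = 0xe874
+ 0x571e = 0x3f93
+ 0xd093 = 0x1027
One's complement: ~0x1027
Checksum = 0xefd8


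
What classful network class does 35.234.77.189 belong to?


First octet: 35
Binary: 00100011
0xxxxxxx -> Class A (1-126)
Class A, default mask 255.0.0.0 (/8)


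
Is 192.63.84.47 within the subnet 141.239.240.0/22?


Subnet network: 141.239.240.0
Test IP AND mask: 192.63.84.0
No, 192.63.84.47 is not in 141.239.240.0/22


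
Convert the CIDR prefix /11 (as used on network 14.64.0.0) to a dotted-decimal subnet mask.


/11 means 11 network bits, 21 host bits
Binary: 11111111111000000000000000000000
Mask: 255.224.0.0


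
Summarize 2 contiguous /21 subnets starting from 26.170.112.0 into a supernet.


Original prefix: /21
Number of subnets: 2 = 2^1
New prefix = 21 - 1 = 20
Supernet: 26.170.112.0/20
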